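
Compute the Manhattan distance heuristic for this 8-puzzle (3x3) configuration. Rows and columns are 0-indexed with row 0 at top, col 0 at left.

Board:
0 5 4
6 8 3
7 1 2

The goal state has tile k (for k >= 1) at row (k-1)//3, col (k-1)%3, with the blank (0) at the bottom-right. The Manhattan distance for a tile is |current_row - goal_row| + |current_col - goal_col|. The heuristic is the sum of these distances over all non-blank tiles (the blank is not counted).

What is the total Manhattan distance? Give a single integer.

Tile 5: at (0,1), goal (1,1), distance |0-1|+|1-1| = 1
Tile 4: at (0,2), goal (1,0), distance |0-1|+|2-0| = 3
Tile 6: at (1,0), goal (1,2), distance |1-1|+|0-2| = 2
Tile 8: at (1,1), goal (2,1), distance |1-2|+|1-1| = 1
Tile 3: at (1,2), goal (0,2), distance |1-0|+|2-2| = 1
Tile 7: at (2,0), goal (2,0), distance |2-2|+|0-0| = 0
Tile 1: at (2,1), goal (0,0), distance |2-0|+|1-0| = 3
Tile 2: at (2,2), goal (0,1), distance |2-0|+|2-1| = 3
Sum: 1 + 3 + 2 + 1 + 1 + 0 + 3 + 3 = 14

Answer: 14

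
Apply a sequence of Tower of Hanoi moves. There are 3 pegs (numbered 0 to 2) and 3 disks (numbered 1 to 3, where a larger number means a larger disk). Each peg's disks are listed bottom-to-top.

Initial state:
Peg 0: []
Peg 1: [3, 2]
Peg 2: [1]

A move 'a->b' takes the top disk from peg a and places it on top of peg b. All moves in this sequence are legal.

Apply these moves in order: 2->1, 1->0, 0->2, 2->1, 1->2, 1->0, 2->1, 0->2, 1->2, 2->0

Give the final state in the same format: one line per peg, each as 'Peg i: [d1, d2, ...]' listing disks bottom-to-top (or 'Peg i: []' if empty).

After move 1 (2->1):
Peg 0: []
Peg 1: [3, 2, 1]
Peg 2: []

After move 2 (1->0):
Peg 0: [1]
Peg 1: [3, 2]
Peg 2: []

After move 3 (0->2):
Peg 0: []
Peg 1: [3, 2]
Peg 2: [1]

After move 4 (2->1):
Peg 0: []
Peg 1: [3, 2, 1]
Peg 2: []

After move 5 (1->2):
Peg 0: []
Peg 1: [3, 2]
Peg 2: [1]

After move 6 (1->0):
Peg 0: [2]
Peg 1: [3]
Peg 2: [1]

After move 7 (2->1):
Peg 0: [2]
Peg 1: [3, 1]
Peg 2: []

After move 8 (0->2):
Peg 0: []
Peg 1: [3, 1]
Peg 2: [2]

After move 9 (1->2):
Peg 0: []
Peg 1: [3]
Peg 2: [2, 1]

After move 10 (2->0):
Peg 0: [1]
Peg 1: [3]
Peg 2: [2]

Answer: Peg 0: [1]
Peg 1: [3]
Peg 2: [2]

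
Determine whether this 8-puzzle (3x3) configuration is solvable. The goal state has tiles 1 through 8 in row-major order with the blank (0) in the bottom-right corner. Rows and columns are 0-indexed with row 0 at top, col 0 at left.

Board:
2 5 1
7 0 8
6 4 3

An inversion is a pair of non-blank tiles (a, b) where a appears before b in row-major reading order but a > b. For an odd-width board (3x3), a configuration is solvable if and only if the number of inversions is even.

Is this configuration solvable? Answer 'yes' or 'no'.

Answer: no

Derivation:
Inversions (pairs i<j in row-major order where tile[i] > tile[j] > 0): 13
13 is odd, so the puzzle is not solvable.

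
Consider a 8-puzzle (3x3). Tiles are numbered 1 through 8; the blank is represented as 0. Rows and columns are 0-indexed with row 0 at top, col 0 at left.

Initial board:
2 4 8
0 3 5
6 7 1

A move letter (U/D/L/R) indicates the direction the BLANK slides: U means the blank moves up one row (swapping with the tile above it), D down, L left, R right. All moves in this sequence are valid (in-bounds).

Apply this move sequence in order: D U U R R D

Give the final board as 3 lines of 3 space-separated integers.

After move 1 (D):
2 4 8
6 3 5
0 7 1

After move 2 (U):
2 4 8
0 3 5
6 7 1

After move 3 (U):
0 4 8
2 3 5
6 7 1

After move 4 (R):
4 0 8
2 3 5
6 7 1

After move 5 (R):
4 8 0
2 3 5
6 7 1

After move 6 (D):
4 8 5
2 3 0
6 7 1

Answer: 4 8 5
2 3 0
6 7 1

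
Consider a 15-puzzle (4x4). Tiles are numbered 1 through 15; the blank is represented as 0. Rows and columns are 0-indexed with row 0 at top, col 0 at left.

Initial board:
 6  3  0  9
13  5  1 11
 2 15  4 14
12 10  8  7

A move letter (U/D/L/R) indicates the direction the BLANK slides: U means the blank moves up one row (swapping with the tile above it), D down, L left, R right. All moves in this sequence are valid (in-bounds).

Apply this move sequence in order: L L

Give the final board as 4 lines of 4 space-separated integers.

Answer:  0  6  3  9
13  5  1 11
 2 15  4 14
12 10  8  7

Derivation:
After move 1 (L):
 6  0  3  9
13  5  1 11
 2 15  4 14
12 10  8  7

After move 2 (L):
 0  6  3  9
13  5  1 11
 2 15  4 14
12 10  8  7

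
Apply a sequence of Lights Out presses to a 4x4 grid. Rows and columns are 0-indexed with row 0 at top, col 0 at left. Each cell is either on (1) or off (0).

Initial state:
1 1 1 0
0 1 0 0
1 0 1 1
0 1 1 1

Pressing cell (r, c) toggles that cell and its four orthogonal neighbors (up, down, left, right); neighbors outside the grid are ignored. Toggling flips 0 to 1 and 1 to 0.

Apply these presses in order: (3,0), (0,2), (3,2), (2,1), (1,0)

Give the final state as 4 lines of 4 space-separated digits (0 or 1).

After press 1 at (3,0):
1 1 1 0
0 1 0 0
0 0 1 1
1 0 1 1

After press 2 at (0,2):
1 0 0 1
0 1 1 0
0 0 1 1
1 0 1 1

After press 3 at (3,2):
1 0 0 1
0 1 1 0
0 0 0 1
1 1 0 0

After press 4 at (2,1):
1 0 0 1
0 0 1 0
1 1 1 1
1 0 0 0

After press 5 at (1,0):
0 0 0 1
1 1 1 0
0 1 1 1
1 0 0 0

Answer: 0 0 0 1
1 1 1 0
0 1 1 1
1 0 0 0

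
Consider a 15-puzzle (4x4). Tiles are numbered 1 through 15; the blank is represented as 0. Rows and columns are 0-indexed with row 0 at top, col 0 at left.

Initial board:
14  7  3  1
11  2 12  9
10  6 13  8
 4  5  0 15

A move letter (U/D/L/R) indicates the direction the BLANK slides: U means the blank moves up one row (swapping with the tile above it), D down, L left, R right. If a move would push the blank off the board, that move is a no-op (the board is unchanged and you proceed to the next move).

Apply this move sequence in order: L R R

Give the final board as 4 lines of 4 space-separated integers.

After move 1 (L):
14  7  3  1
11  2 12  9
10  6 13  8
 4  0  5 15

After move 2 (R):
14  7  3  1
11  2 12  9
10  6 13  8
 4  5  0 15

After move 3 (R):
14  7  3  1
11  2 12  9
10  6 13  8
 4  5 15  0

Answer: 14  7  3  1
11  2 12  9
10  6 13  8
 4  5 15  0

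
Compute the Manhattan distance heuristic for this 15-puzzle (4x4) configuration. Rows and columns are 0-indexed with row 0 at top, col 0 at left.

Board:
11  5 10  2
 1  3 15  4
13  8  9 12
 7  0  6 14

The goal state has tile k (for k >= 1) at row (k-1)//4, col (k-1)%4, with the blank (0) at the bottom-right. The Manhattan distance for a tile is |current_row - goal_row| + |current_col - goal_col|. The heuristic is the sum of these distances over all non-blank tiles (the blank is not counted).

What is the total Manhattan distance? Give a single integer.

Answer: 32

Derivation:
Tile 11: at (0,0), goal (2,2), distance |0-2|+|0-2| = 4
Tile 5: at (0,1), goal (1,0), distance |0-1|+|1-0| = 2
Tile 10: at (0,2), goal (2,1), distance |0-2|+|2-1| = 3
Tile 2: at (0,3), goal (0,1), distance |0-0|+|3-1| = 2
Tile 1: at (1,0), goal (0,0), distance |1-0|+|0-0| = 1
Tile 3: at (1,1), goal (0,2), distance |1-0|+|1-2| = 2
Tile 15: at (1,2), goal (3,2), distance |1-3|+|2-2| = 2
Tile 4: at (1,3), goal (0,3), distance |1-0|+|3-3| = 1
Tile 13: at (2,0), goal (3,0), distance |2-3|+|0-0| = 1
Tile 8: at (2,1), goal (1,3), distance |2-1|+|1-3| = 3
Tile 9: at (2,2), goal (2,0), distance |2-2|+|2-0| = 2
Tile 12: at (2,3), goal (2,3), distance |2-2|+|3-3| = 0
Tile 7: at (3,0), goal (1,2), distance |3-1|+|0-2| = 4
Tile 6: at (3,2), goal (1,1), distance |3-1|+|2-1| = 3
Tile 14: at (3,3), goal (3,1), distance |3-3|+|3-1| = 2
Sum: 4 + 2 + 3 + 2 + 1 + 2 + 2 + 1 + 1 + 3 + 2 + 0 + 4 + 3 + 2 = 32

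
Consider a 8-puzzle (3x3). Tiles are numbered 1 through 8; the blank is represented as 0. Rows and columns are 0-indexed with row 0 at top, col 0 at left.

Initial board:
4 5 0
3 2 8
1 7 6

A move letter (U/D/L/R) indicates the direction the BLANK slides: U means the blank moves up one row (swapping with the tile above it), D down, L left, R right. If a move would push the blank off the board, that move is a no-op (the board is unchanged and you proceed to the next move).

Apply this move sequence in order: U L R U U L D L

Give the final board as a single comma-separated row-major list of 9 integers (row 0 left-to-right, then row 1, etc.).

After move 1 (U):
4 5 0
3 2 8
1 7 6

After move 2 (L):
4 0 5
3 2 8
1 7 6

After move 3 (R):
4 5 0
3 2 8
1 7 6

After move 4 (U):
4 5 0
3 2 8
1 7 6

After move 5 (U):
4 5 0
3 2 8
1 7 6

After move 6 (L):
4 0 5
3 2 8
1 7 6

After move 7 (D):
4 2 5
3 0 8
1 7 6

After move 8 (L):
4 2 5
0 3 8
1 7 6

Answer: 4, 2, 5, 0, 3, 8, 1, 7, 6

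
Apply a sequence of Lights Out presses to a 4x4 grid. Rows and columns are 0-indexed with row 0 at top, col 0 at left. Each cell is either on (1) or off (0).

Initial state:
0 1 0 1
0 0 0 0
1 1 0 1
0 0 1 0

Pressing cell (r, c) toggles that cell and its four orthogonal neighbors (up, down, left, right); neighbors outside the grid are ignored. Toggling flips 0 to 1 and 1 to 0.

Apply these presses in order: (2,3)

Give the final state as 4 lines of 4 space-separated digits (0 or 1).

After press 1 at (2,3):
0 1 0 1
0 0 0 1
1 1 1 0
0 0 1 1

Answer: 0 1 0 1
0 0 0 1
1 1 1 0
0 0 1 1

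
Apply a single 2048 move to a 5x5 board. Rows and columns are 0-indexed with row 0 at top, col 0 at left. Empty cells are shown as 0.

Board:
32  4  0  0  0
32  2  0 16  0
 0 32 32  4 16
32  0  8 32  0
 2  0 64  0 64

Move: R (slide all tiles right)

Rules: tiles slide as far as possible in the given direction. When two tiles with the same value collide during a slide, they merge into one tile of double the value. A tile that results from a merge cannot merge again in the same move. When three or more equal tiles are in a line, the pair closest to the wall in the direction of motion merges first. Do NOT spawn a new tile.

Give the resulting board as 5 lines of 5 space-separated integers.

Slide right:
row 0: [32, 4, 0, 0, 0] -> [0, 0, 0, 32, 4]
row 1: [32, 2, 0, 16, 0] -> [0, 0, 32, 2, 16]
row 2: [0, 32, 32, 4, 16] -> [0, 0, 64, 4, 16]
row 3: [32, 0, 8, 32, 0] -> [0, 0, 32, 8, 32]
row 4: [2, 0, 64, 0, 64] -> [0, 0, 0, 2, 128]

Answer:   0   0   0  32   4
  0   0  32   2  16
  0   0  64   4  16
  0   0  32   8  32
  0   0   0   2 128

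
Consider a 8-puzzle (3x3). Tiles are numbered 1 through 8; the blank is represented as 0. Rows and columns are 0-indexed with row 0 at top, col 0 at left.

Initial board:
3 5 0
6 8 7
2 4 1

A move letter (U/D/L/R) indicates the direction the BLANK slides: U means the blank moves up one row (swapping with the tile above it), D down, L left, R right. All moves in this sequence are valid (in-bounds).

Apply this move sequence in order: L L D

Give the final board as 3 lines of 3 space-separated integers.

Answer: 6 3 5
0 8 7
2 4 1

Derivation:
After move 1 (L):
3 0 5
6 8 7
2 4 1

After move 2 (L):
0 3 5
6 8 7
2 4 1

After move 3 (D):
6 3 5
0 8 7
2 4 1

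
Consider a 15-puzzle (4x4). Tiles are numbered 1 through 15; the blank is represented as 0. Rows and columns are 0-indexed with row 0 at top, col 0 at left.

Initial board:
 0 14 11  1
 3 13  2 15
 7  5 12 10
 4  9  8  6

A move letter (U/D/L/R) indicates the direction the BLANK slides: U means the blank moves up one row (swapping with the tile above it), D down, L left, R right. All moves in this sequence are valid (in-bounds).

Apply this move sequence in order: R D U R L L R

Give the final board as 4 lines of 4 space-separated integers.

After move 1 (R):
14  0 11  1
 3 13  2 15
 7  5 12 10
 4  9  8  6

After move 2 (D):
14 13 11  1
 3  0  2 15
 7  5 12 10
 4  9  8  6

After move 3 (U):
14  0 11  1
 3 13  2 15
 7  5 12 10
 4  9  8  6

After move 4 (R):
14 11  0  1
 3 13  2 15
 7  5 12 10
 4  9  8  6

After move 5 (L):
14  0 11  1
 3 13  2 15
 7  5 12 10
 4  9  8  6

After move 6 (L):
 0 14 11  1
 3 13  2 15
 7  5 12 10
 4  9  8  6

After move 7 (R):
14  0 11  1
 3 13  2 15
 7  5 12 10
 4  9  8  6

Answer: 14  0 11  1
 3 13  2 15
 7  5 12 10
 4  9  8  6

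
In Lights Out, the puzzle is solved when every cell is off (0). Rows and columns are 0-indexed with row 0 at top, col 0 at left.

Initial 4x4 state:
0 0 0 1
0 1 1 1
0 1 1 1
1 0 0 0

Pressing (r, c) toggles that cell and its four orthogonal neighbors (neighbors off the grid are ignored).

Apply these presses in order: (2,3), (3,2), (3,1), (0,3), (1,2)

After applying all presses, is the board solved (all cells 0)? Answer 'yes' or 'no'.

Answer: yes

Derivation:
After press 1 at (2,3):
0 0 0 1
0 1 1 0
0 1 0 0
1 0 0 1

After press 2 at (3,2):
0 0 0 1
0 1 1 0
0 1 1 0
1 1 1 0

After press 3 at (3,1):
0 0 0 1
0 1 1 0
0 0 1 0
0 0 0 0

After press 4 at (0,3):
0 0 1 0
0 1 1 1
0 0 1 0
0 0 0 0

After press 5 at (1,2):
0 0 0 0
0 0 0 0
0 0 0 0
0 0 0 0

Lights still on: 0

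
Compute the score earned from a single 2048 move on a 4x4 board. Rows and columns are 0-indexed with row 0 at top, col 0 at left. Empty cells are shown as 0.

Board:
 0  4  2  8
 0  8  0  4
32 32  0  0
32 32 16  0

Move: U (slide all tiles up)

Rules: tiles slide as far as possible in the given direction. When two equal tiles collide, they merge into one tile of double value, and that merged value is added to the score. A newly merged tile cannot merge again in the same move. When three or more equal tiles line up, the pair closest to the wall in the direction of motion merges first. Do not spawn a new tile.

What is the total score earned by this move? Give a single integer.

Slide up:
col 0: [0, 0, 32, 32] -> [64, 0, 0, 0]  score +64 (running 64)
col 1: [4, 8, 32, 32] -> [4, 8, 64, 0]  score +64 (running 128)
col 2: [2, 0, 0, 16] -> [2, 16, 0, 0]  score +0 (running 128)
col 3: [8, 4, 0, 0] -> [8, 4, 0, 0]  score +0 (running 128)
Board after move:
64  4  2  8
 0  8 16  4
 0 64  0  0
 0  0  0  0

Answer: 128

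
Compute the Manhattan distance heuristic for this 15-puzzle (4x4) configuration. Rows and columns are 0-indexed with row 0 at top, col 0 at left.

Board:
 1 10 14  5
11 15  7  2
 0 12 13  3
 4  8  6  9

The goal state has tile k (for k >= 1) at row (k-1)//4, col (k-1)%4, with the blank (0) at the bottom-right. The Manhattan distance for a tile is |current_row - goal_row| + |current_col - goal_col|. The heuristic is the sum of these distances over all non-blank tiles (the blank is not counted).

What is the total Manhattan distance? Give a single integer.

Answer: 44

Derivation:
Tile 1: at (0,0), goal (0,0), distance |0-0|+|0-0| = 0
Tile 10: at (0,1), goal (2,1), distance |0-2|+|1-1| = 2
Tile 14: at (0,2), goal (3,1), distance |0-3|+|2-1| = 4
Tile 5: at (0,3), goal (1,0), distance |0-1|+|3-0| = 4
Tile 11: at (1,0), goal (2,2), distance |1-2|+|0-2| = 3
Tile 15: at (1,1), goal (3,2), distance |1-3|+|1-2| = 3
Tile 7: at (1,2), goal (1,2), distance |1-1|+|2-2| = 0
Tile 2: at (1,3), goal (0,1), distance |1-0|+|3-1| = 3
Tile 12: at (2,1), goal (2,3), distance |2-2|+|1-3| = 2
Tile 13: at (2,2), goal (3,0), distance |2-3|+|2-0| = 3
Tile 3: at (2,3), goal (0,2), distance |2-0|+|3-2| = 3
Tile 4: at (3,0), goal (0,3), distance |3-0|+|0-3| = 6
Tile 8: at (3,1), goal (1,3), distance |3-1|+|1-3| = 4
Tile 6: at (3,2), goal (1,1), distance |3-1|+|2-1| = 3
Tile 9: at (3,3), goal (2,0), distance |3-2|+|3-0| = 4
Sum: 0 + 2 + 4 + 4 + 3 + 3 + 0 + 3 + 2 + 3 + 3 + 6 + 4 + 3 + 4 = 44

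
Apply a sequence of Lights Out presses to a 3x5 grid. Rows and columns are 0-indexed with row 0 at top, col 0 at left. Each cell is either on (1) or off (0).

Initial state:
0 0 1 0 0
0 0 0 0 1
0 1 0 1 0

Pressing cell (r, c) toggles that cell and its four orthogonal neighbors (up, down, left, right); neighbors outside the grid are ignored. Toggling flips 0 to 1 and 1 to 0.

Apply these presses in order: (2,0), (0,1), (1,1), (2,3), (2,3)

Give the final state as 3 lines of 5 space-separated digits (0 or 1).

Answer: 1 0 0 0 0
0 0 1 0 1
1 1 0 1 0

Derivation:
After press 1 at (2,0):
0 0 1 0 0
1 0 0 0 1
1 0 0 1 0

After press 2 at (0,1):
1 1 0 0 0
1 1 0 0 1
1 0 0 1 0

After press 3 at (1,1):
1 0 0 0 0
0 0 1 0 1
1 1 0 1 0

After press 4 at (2,3):
1 0 0 0 0
0 0 1 1 1
1 1 1 0 1

After press 5 at (2,3):
1 0 0 0 0
0 0 1 0 1
1 1 0 1 0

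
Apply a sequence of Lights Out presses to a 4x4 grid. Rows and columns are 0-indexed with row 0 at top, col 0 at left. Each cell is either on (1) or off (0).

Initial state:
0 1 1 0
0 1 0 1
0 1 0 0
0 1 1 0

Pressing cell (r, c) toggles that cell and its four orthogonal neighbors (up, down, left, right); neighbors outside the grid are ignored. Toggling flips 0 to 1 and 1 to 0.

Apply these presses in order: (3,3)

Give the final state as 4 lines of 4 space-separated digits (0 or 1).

After press 1 at (3,3):
0 1 1 0
0 1 0 1
0 1 0 1
0 1 0 1

Answer: 0 1 1 0
0 1 0 1
0 1 0 1
0 1 0 1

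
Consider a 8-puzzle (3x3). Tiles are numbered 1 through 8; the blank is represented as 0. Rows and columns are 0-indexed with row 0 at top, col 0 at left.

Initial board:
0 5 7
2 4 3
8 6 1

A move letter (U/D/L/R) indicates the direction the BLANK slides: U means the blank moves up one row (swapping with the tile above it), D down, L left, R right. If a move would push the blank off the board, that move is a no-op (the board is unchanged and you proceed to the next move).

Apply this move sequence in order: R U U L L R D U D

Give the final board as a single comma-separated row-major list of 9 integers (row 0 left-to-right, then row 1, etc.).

After move 1 (R):
5 0 7
2 4 3
8 6 1

After move 2 (U):
5 0 7
2 4 3
8 6 1

After move 3 (U):
5 0 7
2 4 3
8 6 1

After move 4 (L):
0 5 7
2 4 3
8 6 1

After move 5 (L):
0 5 7
2 4 3
8 6 1

After move 6 (R):
5 0 7
2 4 3
8 6 1

After move 7 (D):
5 4 7
2 0 3
8 6 1

After move 8 (U):
5 0 7
2 4 3
8 6 1

After move 9 (D):
5 4 7
2 0 3
8 6 1

Answer: 5, 4, 7, 2, 0, 3, 8, 6, 1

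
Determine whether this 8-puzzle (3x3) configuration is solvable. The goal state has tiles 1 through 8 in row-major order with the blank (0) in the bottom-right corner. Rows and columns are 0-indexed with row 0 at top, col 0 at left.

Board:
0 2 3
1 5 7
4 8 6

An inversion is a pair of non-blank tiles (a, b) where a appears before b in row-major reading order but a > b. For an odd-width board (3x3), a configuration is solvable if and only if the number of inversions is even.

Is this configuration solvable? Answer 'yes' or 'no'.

Inversions (pairs i<j in row-major order where tile[i] > tile[j] > 0): 6
6 is even, so the puzzle is solvable.

Answer: yes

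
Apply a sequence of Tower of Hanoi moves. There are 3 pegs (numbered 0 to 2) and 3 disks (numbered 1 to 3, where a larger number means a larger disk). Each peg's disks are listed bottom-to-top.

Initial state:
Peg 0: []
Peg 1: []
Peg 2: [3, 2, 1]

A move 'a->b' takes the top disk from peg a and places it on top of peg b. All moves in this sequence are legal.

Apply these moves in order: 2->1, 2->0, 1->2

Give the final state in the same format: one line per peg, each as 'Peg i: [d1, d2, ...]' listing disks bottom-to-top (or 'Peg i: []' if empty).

After move 1 (2->1):
Peg 0: []
Peg 1: [1]
Peg 2: [3, 2]

After move 2 (2->0):
Peg 0: [2]
Peg 1: [1]
Peg 2: [3]

After move 3 (1->2):
Peg 0: [2]
Peg 1: []
Peg 2: [3, 1]

Answer: Peg 0: [2]
Peg 1: []
Peg 2: [3, 1]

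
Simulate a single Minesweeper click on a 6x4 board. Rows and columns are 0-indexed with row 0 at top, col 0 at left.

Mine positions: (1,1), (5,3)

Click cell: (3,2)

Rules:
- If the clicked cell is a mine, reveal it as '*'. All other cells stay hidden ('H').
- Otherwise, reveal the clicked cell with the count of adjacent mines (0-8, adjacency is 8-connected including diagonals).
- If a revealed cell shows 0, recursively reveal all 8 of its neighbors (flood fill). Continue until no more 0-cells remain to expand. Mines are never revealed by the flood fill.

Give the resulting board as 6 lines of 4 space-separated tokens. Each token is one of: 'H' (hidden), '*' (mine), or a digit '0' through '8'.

H H 1 0
H H 1 0
1 1 1 0
0 0 0 0
0 0 1 1
0 0 1 H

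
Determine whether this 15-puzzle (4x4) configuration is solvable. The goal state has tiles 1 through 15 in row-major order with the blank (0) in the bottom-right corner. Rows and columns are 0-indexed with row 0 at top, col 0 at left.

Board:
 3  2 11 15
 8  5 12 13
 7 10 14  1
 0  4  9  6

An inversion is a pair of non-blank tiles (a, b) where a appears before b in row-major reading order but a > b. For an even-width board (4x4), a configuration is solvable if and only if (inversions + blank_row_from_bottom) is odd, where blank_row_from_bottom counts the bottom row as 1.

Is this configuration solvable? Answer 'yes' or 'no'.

Answer: no

Derivation:
Inversions: 53
Blank is in row 3 (0-indexed from top), which is row 1 counting from the bottom (bottom = 1).
53 + 1 = 54, which is even, so the puzzle is not solvable.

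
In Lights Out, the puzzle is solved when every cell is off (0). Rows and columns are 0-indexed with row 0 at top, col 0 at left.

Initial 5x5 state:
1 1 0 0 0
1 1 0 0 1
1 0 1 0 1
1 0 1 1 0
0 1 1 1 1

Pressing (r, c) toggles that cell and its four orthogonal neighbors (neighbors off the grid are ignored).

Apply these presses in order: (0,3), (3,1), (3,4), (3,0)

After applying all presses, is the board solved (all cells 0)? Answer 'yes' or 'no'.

Answer: no

Derivation:
After press 1 at (0,3):
1 1 1 1 1
1 1 0 1 1
1 0 1 0 1
1 0 1 1 0
0 1 1 1 1

After press 2 at (3,1):
1 1 1 1 1
1 1 0 1 1
1 1 1 0 1
0 1 0 1 0
0 0 1 1 1

After press 3 at (3,4):
1 1 1 1 1
1 1 0 1 1
1 1 1 0 0
0 1 0 0 1
0 0 1 1 0

After press 4 at (3,0):
1 1 1 1 1
1 1 0 1 1
0 1 1 0 0
1 0 0 0 1
1 0 1 1 0

Lights still on: 16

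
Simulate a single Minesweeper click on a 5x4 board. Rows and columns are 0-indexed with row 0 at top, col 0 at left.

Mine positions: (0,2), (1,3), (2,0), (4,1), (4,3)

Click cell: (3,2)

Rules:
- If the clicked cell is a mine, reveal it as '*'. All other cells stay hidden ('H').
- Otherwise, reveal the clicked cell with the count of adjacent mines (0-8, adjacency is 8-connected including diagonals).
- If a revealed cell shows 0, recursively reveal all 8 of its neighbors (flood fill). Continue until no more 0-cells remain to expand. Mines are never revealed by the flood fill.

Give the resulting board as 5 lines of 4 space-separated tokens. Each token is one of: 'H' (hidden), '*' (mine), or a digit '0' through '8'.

H H H H
H H H H
H H H H
H H 2 H
H H H H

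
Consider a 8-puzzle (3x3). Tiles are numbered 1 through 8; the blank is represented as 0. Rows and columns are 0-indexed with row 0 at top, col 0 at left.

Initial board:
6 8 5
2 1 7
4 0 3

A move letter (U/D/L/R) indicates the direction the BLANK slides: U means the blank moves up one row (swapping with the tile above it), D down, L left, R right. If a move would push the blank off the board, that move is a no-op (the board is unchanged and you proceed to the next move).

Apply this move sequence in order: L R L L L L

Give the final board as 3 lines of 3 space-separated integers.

After move 1 (L):
6 8 5
2 1 7
0 4 3

After move 2 (R):
6 8 5
2 1 7
4 0 3

After move 3 (L):
6 8 5
2 1 7
0 4 3

After move 4 (L):
6 8 5
2 1 7
0 4 3

After move 5 (L):
6 8 5
2 1 7
0 4 3

After move 6 (L):
6 8 5
2 1 7
0 4 3

Answer: 6 8 5
2 1 7
0 4 3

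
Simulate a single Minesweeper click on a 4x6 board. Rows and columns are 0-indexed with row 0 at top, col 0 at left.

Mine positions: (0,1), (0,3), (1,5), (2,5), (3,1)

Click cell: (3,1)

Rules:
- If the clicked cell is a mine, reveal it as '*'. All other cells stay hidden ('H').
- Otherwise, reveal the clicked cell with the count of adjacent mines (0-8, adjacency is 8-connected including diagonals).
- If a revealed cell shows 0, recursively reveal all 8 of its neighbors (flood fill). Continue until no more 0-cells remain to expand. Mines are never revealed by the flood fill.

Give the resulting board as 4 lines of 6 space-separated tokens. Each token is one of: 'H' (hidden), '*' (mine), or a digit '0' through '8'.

H H H H H H
H H H H H H
H H H H H H
H * H H H H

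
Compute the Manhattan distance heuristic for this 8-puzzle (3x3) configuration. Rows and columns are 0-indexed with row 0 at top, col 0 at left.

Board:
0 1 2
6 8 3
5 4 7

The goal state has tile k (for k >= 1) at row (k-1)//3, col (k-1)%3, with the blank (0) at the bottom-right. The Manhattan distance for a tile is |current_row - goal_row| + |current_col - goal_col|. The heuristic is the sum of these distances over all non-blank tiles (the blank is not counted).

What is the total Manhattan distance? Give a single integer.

Tile 1: at (0,1), goal (0,0), distance |0-0|+|1-0| = 1
Tile 2: at (0,2), goal (0,1), distance |0-0|+|2-1| = 1
Tile 6: at (1,0), goal (1,2), distance |1-1|+|0-2| = 2
Tile 8: at (1,1), goal (2,1), distance |1-2|+|1-1| = 1
Tile 3: at (1,2), goal (0,2), distance |1-0|+|2-2| = 1
Tile 5: at (2,0), goal (1,1), distance |2-1|+|0-1| = 2
Tile 4: at (2,1), goal (1,0), distance |2-1|+|1-0| = 2
Tile 7: at (2,2), goal (2,0), distance |2-2|+|2-0| = 2
Sum: 1 + 1 + 2 + 1 + 1 + 2 + 2 + 2 = 12

Answer: 12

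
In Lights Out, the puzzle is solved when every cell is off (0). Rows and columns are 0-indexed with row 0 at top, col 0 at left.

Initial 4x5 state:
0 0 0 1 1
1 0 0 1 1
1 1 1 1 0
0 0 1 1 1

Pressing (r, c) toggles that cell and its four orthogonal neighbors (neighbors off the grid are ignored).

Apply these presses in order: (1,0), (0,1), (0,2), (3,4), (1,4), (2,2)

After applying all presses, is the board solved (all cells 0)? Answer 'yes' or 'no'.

Answer: yes

Derivation:
After press 1 at (1,0):
1 0 0 1 1
0 1 0 1 1
0 1 1 1 0
0 0 1 1 1

After press 2 at (0,1):
0 1 1 1 1
0 0 0 1 1
0 1 1 1 0
0 0 1 1 1

After press 3 at (0,2):
0 0 0 0 1
0 0 1 1 1
0 1 1 1 0
0 0 1 1 1

After press 4 at (3,4):
0 0 0 0 1
0 0 1 1 1
0 1 1 1 1
0 0 1 0 0

After press 5 at (1,4):
0 0 0 0 0
0 0 1 0 0
0 1 1 1 0
0 0 1 0 0

After press 6 at (2,2):
0 0 0 0 0
0 0 0 0 0
0 0 0 0 0
0 0 0 0 0

Lights still on: 0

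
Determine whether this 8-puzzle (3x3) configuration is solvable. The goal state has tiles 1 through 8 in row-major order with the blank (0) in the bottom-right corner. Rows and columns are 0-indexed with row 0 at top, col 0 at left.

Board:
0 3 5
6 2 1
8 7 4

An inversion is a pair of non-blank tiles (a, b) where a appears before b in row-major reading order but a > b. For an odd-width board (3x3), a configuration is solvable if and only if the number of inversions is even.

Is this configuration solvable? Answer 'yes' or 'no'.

Answer: yes

Derivation:
Inversions (pairs i<j in row-major order where tile[i] > tile[j] > 0): 12
12 is even, so the puzzle is solvable.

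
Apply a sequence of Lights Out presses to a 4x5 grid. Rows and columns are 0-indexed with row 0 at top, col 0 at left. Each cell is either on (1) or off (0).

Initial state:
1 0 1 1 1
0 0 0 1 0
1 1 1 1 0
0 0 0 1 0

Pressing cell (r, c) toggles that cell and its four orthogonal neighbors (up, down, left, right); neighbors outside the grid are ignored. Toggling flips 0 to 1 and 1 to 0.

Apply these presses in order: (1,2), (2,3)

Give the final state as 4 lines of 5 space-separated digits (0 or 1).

After press 1 at (1,2):
1 0 0 1 1
0 1 1 0 0
1 1 0 1 0
0 0 0 1 0

After press 2 at (2,3):
1 0 0 1 1
0 1 1 1 0
1 1 1 0 1
0 0 0 0 0

Answer: 1 0 0 1 1
0 1 1 1 0
1 1 1 0 1
0 0 0 0 0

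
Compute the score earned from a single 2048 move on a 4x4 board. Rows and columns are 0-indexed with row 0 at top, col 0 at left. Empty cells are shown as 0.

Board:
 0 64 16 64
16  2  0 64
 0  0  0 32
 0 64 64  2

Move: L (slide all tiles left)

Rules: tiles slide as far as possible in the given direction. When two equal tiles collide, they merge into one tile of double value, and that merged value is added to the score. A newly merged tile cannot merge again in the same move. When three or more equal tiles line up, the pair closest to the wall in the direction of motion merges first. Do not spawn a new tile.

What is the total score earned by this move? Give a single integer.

Slide left:
row 0: [0, 64, 16, 64] -> [64, 16, 64, 0]  score +0 (running 0)
row 1: [16, 2, 0, 64] -> [16, 2, 64, 0]  score +0 (running 0)
row 2: [0, 0, 0, 32] -> [32, 0, 0, 0]  score +0 (running 0)
row 3: [0, 64, 64, 2] -> [128, 2, 0, 0]  score +128 (running 128)
Board after move:
 64  16  64   0
 16   2  64   0
 32   0   0   0
128   2   0   0

Answer: 128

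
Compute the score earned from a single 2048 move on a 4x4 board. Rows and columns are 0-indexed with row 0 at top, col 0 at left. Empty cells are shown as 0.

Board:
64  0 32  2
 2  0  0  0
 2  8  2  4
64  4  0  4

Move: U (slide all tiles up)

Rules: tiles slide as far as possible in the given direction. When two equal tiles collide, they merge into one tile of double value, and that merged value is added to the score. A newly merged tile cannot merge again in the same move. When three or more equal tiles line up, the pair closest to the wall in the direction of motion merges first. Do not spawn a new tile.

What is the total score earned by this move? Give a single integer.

Answer: 12

Derivation:
Slide up:
col 0: [64, 2, 2, 64] -> [64, 4, 64, 0]  score +4 (running 4)
col 1: [0, 0, 8, 4] -> [8, 4, 0, 0]  score +0 (running 4)
col 2: [32, 0, 2, 0] -> [32, 2, 0, 0]  score +0 (running 4)
col 3: [2, 0, 4, 4] -> [2, 8, 0, 0]  score +8 (running 12)
Board after move:
64  8 32  2
 4  4  2  8
64  0  0  0
 0  0  0  0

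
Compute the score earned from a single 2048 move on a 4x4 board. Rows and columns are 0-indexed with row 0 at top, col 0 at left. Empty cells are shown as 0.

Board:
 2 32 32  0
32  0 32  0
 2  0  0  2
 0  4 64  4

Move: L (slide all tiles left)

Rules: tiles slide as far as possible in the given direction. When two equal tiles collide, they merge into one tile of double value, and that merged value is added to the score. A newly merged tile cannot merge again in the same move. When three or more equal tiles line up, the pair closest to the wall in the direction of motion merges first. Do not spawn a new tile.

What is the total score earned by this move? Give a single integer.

Answer: 132

Derivation:
Slide left:
row 0: [2, 32, 32, 0] -> [2, 64, 0, 0]  score +64 (running 64)
row 1: [32, 0, 32, 0] -> [64, 0, 0, 0]  score +64 (running 128)
row 2: [2, 0, 0, 2] -> [4, 0, 0, 0]  score +4 (running 132)
row 3: [0, 4, 64, 4] -> [4, 64, 4, 0]  score +0 (running 132)
Board after move:
 2 64  0  0
64  0  0  0
 4  0  0  0
 4 64  4  0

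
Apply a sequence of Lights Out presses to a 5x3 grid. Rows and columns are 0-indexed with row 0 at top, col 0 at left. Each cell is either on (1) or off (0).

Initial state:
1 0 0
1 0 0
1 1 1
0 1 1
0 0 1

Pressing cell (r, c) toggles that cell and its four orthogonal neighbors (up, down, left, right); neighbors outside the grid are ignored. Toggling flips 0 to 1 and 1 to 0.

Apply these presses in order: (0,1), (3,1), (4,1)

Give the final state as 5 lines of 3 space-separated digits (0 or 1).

Answer: 0 1 1
1 1 0
1 0 1
1 1 0
1 0 0

Derivation:
After press 1 at (0,1):
0 1 1
1 1 0
1 1 1
0 1 1
0 0 1

After press 2 at (3,1):
0 1 1
1 1 0
1 0 1
1 0 0
0 1 1

After press 3 at (4,1):
0 1 1
1 1 0
1 0 1
1 1 0
1 0 0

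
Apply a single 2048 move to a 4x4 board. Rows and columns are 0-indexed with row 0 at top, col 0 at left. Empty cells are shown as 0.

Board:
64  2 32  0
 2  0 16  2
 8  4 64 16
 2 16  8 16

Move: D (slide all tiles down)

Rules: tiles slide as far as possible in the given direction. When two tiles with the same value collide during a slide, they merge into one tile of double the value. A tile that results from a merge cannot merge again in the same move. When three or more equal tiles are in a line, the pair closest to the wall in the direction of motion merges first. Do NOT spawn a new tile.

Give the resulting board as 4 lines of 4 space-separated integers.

Slide down:
col 0: [64, 2, 8, 2] -> [64, 2, 8, 2]
col 1: [2, 0, 4, 16] -> [0, 2, 4, 16]
col 2: [32, 16, 64, 8] -> [32, 16, 64, 8]
col 3: [0, 2, 16, 16] -> [0, 0, 2, 32]

Answer: 64  0 32  0
 2  2 16  0
 8  4 64  2
 2 16  8 32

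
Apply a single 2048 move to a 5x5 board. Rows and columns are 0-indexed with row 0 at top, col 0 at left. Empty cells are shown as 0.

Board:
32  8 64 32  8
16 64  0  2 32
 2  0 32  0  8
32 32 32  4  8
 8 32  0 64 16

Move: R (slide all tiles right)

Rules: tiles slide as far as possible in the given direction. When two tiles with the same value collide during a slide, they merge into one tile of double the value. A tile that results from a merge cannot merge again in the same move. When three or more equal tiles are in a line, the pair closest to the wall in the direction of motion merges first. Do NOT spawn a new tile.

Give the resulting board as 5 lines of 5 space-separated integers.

Answer: 32  8 64 32  8
 0 16 64  2 32
 0  0  2 32  8
 0 32 64  4  8
 0  8 32 64 16

Derivation:
Slide right:
row 0: [32, 8, 64, 32, 8] -> [32, 8, 64, 32, 8]
row 1: [16, 64, 0, 2, 32] -> [0, 16, 64, 2, 32]
row 2: [2, 0, 32, 0, 8] -> [0, 0, 2, 32, 8]
row 3: [32, 32, 32, 4, 8] -> [0, 32, 64, 4, 8]
row 4: [8, 32, 0, 64, 16] -> [0, 8, 32, 64, 16]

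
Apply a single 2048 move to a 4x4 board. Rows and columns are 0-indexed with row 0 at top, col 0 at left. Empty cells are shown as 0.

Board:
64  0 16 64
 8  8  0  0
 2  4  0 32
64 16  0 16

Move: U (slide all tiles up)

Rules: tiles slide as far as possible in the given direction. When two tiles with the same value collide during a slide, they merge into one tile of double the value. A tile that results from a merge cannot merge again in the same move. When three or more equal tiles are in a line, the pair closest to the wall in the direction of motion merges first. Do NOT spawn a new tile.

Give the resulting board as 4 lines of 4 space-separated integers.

Answer: 64  8 16 64
 8  4  0 32
 2 16  0 16
64  0  0  0

Derivation:
Slide up:
col 0: [64, 8, 2, 64] -> [64, 8, 2, 64]
col 1: [0, 8, 4, 16] -> [8, 4, 16, 0]
col 2: [16, 0, 0, 0] -> [16, 0, 0, 0]
col 3: [64, 0, 32, 16] -> [64, 32, 16, 0]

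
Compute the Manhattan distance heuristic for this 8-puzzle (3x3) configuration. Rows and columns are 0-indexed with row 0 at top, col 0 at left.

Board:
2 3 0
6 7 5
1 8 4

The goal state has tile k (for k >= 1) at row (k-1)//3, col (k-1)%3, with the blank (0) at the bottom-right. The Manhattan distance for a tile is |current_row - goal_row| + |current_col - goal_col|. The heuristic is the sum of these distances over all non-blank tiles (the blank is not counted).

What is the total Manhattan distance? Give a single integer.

Tile 2: (0,0)->(0,1) = 1
Tile 3: (0,1)->(0,2) = 1
Tile 6: (1,0)->(1,2) = 2
Tile 7: (1,1)->(2,0) = 2
Tile 5: (1,2)->(1,1) = 1
Tile 1: (2,0)->(0,0) = 2
Tile 8: (2,1)->(2,1) = 0
Tile 4: (2,2)->(1,0) = 3
Sum: 1 + 1 + 2 + 2 + 1 + 2 + 0 + 3 = 12

Answer: 12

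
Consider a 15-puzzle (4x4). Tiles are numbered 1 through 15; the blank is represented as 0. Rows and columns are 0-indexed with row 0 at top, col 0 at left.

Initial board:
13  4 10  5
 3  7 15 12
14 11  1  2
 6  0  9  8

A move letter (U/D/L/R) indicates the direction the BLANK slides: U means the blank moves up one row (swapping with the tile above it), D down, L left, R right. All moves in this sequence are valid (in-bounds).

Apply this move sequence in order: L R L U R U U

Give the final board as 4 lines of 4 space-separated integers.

After move 1 (L):
13  4 10  5
 3  7 15 12
14 11  1  2
 0  6  9  8

After move 2 (R):
13  4 10  5
 3  7 15 12
14 11  1  2
 6  0  9  8

After move 3 (L):
13  4 10  5
 3  7 15 12
14 11  1  2
 0  6  9  8

After move 4 (U):
13  4 10  5
 3  7 15 12
 0 11  1  2
14  6  9  8

After move 5 (R):
13  4 10  5
 3  7 15 12
11  0  1  2
14  6  9  8

After move 6 (U):
13  4 10  5
 3  0 15 12
11  7  1  2
14  6  9  8

After move 7 (U):
13  0 10  5
 3  4 15 12
11  7  1  2
14  6  9  8

Answer: 13  0 10  5
 3  4 15 12
11  7  1  2
14  6  9  8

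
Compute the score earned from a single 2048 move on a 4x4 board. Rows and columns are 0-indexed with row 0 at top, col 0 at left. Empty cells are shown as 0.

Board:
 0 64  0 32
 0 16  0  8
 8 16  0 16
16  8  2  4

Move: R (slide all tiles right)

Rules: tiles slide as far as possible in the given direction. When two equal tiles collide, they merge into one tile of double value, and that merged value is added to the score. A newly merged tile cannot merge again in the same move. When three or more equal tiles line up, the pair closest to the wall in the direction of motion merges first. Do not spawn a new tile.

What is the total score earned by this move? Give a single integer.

Slide right:
row 0: [0, 64, 0, 32] -> [0, 0, 64, 32]  score +0 (running 0)
row 1: [0, 16, 0, 8] -> [0, 0, 16, 8]  score +0 (running 0)
row 2: [8, 16, 0, 16] -> [0, 0, 8, 32]  score +32 (running 32)
row 3: [16, 8, 2, 4] -> [16, 8, 2, 4]  score +0 (running 32)
Board after move:
 0  0 64 32
 0  0 16  8
 0  0  8 32
16  8  2  4

Answer: 32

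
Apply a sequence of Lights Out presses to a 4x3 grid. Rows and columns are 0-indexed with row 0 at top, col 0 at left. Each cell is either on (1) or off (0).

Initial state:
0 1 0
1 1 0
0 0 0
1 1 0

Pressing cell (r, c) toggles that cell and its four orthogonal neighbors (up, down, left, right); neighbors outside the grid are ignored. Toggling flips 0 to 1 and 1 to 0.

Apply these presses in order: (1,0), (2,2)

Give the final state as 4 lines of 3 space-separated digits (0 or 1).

Answer: 1 1 0
0 0 1
1 1 1
1 1 1

Derivation:
After press 1 at (1,0):
1 1 0
0 0 0
1 0 0
1 1 0

After press 2 at (2,2):
1 1 0
0 0 1
1 1 1
1 1 1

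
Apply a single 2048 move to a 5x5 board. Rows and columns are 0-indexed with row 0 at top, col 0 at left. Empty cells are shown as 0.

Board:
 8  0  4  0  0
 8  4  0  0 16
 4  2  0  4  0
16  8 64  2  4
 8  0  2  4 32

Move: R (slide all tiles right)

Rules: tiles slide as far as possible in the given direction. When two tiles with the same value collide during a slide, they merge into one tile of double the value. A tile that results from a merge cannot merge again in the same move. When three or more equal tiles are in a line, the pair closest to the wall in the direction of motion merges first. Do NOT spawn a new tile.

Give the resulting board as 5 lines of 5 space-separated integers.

Slide right:
row 0: [8, 0, 4, 0, 0] -> [0, 0, 0, 8, 4]
row 1: [8, 4, 0, 0, 16] -> [0, 0, 8, 4, 16]
row 2: [4, 2, 0, 4, 0] -> [0, 0, 4, 2, 4]
row 3: [16, 8, 64, 2, 4] -> [16, 8, 64, 2, 4]
row 4: [8, 0, 2, 4, 32] -> [0, 8, 2, 4, 32]

Answer:  0  0  0  8  4
 0  0  8  4 16
 0  0  4  2  4
16  8 64  2  4
 0  8  2  4 32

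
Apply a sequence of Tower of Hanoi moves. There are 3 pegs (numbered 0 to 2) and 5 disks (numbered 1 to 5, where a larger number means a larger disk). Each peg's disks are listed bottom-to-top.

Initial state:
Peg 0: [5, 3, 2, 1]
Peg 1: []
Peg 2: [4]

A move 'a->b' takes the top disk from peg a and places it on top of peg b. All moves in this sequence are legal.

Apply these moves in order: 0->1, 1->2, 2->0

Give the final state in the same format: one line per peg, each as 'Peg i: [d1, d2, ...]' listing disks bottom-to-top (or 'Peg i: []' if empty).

Answer: Peg 0: [5, 3, 2, 1]
Peg 1: []
Peg 2: [4]

Derivation:
After move 1 (0->1):
Peg 0: [5, 3, 2]
Peg 1: [1]
Peg 2: [4]

After move 2 (1->2):
Peg 0: [5, 3, 2]
Peg 1: []
Peg 2: [4, 1]

After move 3 (2->0):
Peg 0: [5, 3, 2, 1]
Peg 1: []
Peg 2: [4]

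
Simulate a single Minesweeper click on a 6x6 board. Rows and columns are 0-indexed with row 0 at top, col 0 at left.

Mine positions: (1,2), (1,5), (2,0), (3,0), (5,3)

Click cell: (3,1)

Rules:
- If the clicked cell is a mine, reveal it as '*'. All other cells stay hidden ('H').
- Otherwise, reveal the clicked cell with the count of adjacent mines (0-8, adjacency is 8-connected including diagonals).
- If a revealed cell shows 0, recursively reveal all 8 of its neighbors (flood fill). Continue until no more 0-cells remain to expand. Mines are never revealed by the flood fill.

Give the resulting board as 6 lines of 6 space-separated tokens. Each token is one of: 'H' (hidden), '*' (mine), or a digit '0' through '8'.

H H H H H H
H H H H H H
H H H H H H
H 2 H H H H
H H H H H H
H H H H H H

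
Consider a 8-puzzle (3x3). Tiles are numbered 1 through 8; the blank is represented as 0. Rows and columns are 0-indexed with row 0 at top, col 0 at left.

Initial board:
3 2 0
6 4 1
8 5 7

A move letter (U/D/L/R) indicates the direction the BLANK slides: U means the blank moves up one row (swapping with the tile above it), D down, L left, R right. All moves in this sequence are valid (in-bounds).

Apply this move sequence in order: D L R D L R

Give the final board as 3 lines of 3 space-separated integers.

Answer: 3 2 1
6 4 7
8 5 0

Derivation:
After move 1 (D):
3 2 1
6 4 0
8 5 7

After move 2 (L):
3 2 1
6 0 4
8 5 7

After move 3 (R):
3 2 1
6 4 0
8 5 7

After move 4 (D):
3 2 1
6 4 7
8 5 0

After move 5 (L):
3 2 1
6 4 7
8 0 5

After move 6 (R):
3 2 1
6 4 7
8 5 0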